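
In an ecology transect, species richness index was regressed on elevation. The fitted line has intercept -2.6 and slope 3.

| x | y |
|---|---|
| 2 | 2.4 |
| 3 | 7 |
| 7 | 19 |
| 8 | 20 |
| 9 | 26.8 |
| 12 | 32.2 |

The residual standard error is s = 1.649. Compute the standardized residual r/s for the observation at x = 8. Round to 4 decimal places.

ŷ = -2.6 + 3·8 = 21.4
r = 20 − 21.4 = -1.4
r/s = -1.4 / 1.649 = -0.8490

-0.8490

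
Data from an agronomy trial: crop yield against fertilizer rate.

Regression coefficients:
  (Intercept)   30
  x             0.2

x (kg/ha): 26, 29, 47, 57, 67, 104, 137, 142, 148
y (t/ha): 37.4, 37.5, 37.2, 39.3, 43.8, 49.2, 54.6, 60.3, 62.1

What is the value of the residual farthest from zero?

r = -2.8

x=26: ŷ = 30 + 0.2·26 = 35.2; r = 37.4 − 35.2 = 2.2
x=29: ŷ = 30 + 0.2·29 = 35.8; r = 37.5 − 35.8 = 1.7
x=47: ŷ = 30 + 0.2·47 = 39.4; r = 37.2 − 39.4 = -2.2
x=57: ŷ = 30 + 0.2·57 = 41.4; r = 39.3 − 41.4 = -2.1
x=67: ŷ = 30 + 0.2·67 = 43.4; r = 43.8 − 43.4 = 0.4
x=104: ŷ = 30 + 0.2·104 = 50.8; r = 49.2 − 50.8 = -1.6
x=137: ŷ = 30 + 0.2·137 = 57.4; r = 54.6 − 57.4 = -2.8
x=142: ŷ = 30 + 0.2·142 = 58.4; r = 60.3 − 58.4 = 1.9
x=148: ŷ = 30 + 0.2·148 = 59.6; r = 62.1 − 59.6 = 2.5
Largest |r| is 2.8 at x = 137, residual -2.8.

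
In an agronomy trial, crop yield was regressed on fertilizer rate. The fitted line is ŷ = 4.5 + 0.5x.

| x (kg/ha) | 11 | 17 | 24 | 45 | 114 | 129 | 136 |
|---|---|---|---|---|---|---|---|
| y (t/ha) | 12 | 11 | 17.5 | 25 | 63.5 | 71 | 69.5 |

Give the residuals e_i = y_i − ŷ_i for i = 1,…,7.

2, -2, 1, -2, 2, 2, -3

x=11: ŷ = 4.5 + 0.5·11 = 10; e = 12 − 10 = 2
x=17: ŷ = 4.5 + 0.5·17 = 13; e = 11 − 13 = -2
x=24: ŷ = 4.5 + 0.5·24 = 16.5; e = 17.5 − 16.5 = 1
x=45: ŷ = 4.5 + 0.5·45 = 27; e = 25 − 27 = -2
x=114: ŷ = 4.5 + 0.5·114 = 61.5; e = 63.5 − 61.5 = 2
x=129: ŷ = 4.5 + 0.5·129 = 69; e = 71 − 69 = 2
x=136: ŷ = 4.5 + 0.5·136 = 72.5; e = 69.5 − 72.5 = -3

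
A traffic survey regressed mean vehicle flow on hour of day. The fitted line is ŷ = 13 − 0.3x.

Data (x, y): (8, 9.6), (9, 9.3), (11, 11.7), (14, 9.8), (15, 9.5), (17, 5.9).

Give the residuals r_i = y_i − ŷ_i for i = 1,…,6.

x=8: ŷ = 13 − 0.3·8 = 10.6; r = 9.6 − 10.6 = -1
x=9: ŷ = 13 − 0.3·9 = 10.3; r = 9.3 − 10.3 = -1
x=11: ŷ = 13 − 0.3·11 = 9.7; r = 11.7 − 9.7 = 2
x=14: ŷ = 13 − 0.3·14 = 8.8; r = 9.8 − 8.8 = 1
x=15: ŷ = 13 − 0.3·15 = 8.5; r = 9.5 − 8.5 = 1
x=17: ŷ = 13 − 0.3·17 = 7.9; r = 5.9 − 7.9 = -2

-1, -1, 2, 1, 1, -2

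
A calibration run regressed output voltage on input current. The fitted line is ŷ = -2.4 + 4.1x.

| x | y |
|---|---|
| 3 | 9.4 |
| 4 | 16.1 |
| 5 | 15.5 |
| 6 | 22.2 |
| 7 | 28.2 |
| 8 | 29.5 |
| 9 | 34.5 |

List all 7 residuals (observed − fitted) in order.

-0.5, 2.1, -2.6, 0, 1.9, -0.9, 0

x=3: ŷ = -2.4 + 4.1·3 = 9.9; e = 9.4 − 9.9 = -0.5
x=4: ŷ = -2.4 + 4.1·4 = 14; e = 16.1 − 14 = 2.1
x=5: ŷ = -2.4 + 4.1·5 = 18.1; e = 15.5 − 18.1 = -2.6
x=6: ŷ = -2.4 + 4.1·6 = 22.2; e = 22.2 − 22.2 = 0
x=7: ŷ = -2.4 + 4.1·7 = 26.3; e = 28.2 − 26.3 = 1.9
x=8: ŷ = -2.4 + 4.1·8 = 30.4; e = 29.5 − 30.4 = -0.9
x=9: ŷ = -2.4 + 4.1·9 = 34.5; e = 34.5 − 34.5 = 0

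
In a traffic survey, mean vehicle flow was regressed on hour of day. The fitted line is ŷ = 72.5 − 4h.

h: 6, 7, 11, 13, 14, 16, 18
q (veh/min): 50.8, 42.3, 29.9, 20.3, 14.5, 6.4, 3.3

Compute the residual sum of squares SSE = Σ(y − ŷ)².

SSE = 28.38

h=6: ŷ = 72.5 − 4·6 = 48.5; e = 50.8 − 48.5 = 2.3
h=7: ŷ = 72.5 − 4·7 = 44.5; e = 42.3 − 44.5 = -2.2
h=11: ŷ = 72.5 − 4·11 = 28.5; e = 29.9 − 28.5 = 1.4
h=13: ŷ = 72.5 − 4·13 = 20.5; e = 20.3 − 20.5 = -0.2
h=14: ŷ = 72.5 − 4·14 = 16.5; e = 14.5 − 16.5 = -2
h=16: ŷ = 72.5 − 4·16 = 8.5; e = 6.4 − 8.5 = -2.1
h=18: ŷ = 72.5 − 4·18 = 0.5; e = 3.3 − 0.5 = 2.8
SSE = 5.29 + 4.84 + 1.96 + 0.04 + 4 + 4.41 + 7.84 = 28.38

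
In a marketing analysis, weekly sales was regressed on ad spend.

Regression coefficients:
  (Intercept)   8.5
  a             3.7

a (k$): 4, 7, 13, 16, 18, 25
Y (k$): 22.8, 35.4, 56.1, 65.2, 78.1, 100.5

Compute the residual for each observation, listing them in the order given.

-0.5, 1, -0.5, -2.5, 3, -0.5

a=4: Ŷ = 8.5 + 3.7·4 = 23.3; e = 22.8 − 23.3 = -0.5
a=7: Ŷ = 8.5 + 3.7·7 = 34.4; e = 35.4 − 34.4 = 1
a=13: Ŷ = 8.5 + 3.7·13 = 56.6; e = 56.1 − 56.6 = -0.5
a=16: Ŷ = 8.5 + 3.7·16 = 67.7; e = 65.2 − 67.7 = -2.5
a=18: Ŷ = 8.5 + 3.7·18 = 75.1; e = 78.1 − 75.1 = 3
a=25: Ŷ = 8.5 + 3.7·25 = 101; e = 100.5 − 101 = -0.5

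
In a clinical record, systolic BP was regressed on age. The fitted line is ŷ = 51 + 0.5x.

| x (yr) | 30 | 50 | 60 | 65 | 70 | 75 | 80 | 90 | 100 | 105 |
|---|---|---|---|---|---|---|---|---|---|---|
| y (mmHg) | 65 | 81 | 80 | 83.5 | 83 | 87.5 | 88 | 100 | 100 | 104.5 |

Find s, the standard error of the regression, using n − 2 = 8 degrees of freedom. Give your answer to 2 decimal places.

s = 2.83

x=30: ŷ = 51 + 0.5·30 = 66; e = 65 − 66 = -1
x=50: ŷ = 51 + 0.5·50 = 76; e = 81 − 76 = 5
x=60: ŷ = 51 + 0.5·60 = 81; e = 80 − 81 = -1
x=65: ŷ = 51 + 0.5·65 = 83.5; e = 83.5 − 83.5 = 0
x=70: ŷ = 51 + 0.5·70 = 86; e = 83 − 86 = -3
x=75: ŷ = 51 + 0.5·75 = 88.5; e = 87.5 − 88.5 = -1
x=80: ŷ = 51 + 0.5·80 = 91; e = 88 − 91 = -3
x=90: ŷ = 51 + 0.5·90 = 96; e = 100 − 96 = 4
x=100: ŷ = 51 + 0.5·100 = 101; e = 100 − 101 = -1
x=105: ŷ = 51 + 0.5·105 = 103.5; e = 104.5 − 103.5 = 1
SSE = 1 + 25 + 1 + 0 + 9 + 1 + 9 + 16 + 1 + 1 = 64
s = √(64/8) = √8 ≈ 2.83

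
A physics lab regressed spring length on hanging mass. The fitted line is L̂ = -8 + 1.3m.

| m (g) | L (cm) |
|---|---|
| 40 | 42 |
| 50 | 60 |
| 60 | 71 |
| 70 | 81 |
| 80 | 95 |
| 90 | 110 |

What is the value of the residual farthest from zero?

e = 3

m=40: L̂ = -8 + 1.3·40 = 44; e = 42 − 44 = -2
m=50: L̂ = -8 + 1.3·50 = 57; e = 60 − 57 = 3
m=60: L̂ = -8 + 1.3·60 = 70; e = 71 − 70 = 1
m=70: L̂ = -8 + 1.3·70 = 83; e = 81 − 83 = -2
m=80: L̂ = -8 + 1.3·80 = 96; e = 95 − 96 = -1
m=90: L̂ = -8 + 1.3·90 = 109; e = 110 − 109 = 1
Largest |e| is 3 at m = 50, residual 3.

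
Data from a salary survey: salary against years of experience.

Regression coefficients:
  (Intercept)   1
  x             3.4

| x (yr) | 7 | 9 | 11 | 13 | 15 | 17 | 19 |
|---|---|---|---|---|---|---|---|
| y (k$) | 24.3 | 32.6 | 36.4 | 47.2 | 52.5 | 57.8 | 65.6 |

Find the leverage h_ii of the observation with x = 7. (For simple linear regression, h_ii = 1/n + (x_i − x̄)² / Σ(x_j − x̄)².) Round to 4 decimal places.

x̄ = (7 + 9 + 11 + 13 + 15 + 17 + 19)/7 = 13
Σ(x − x̄)² = 36 + 16 + 4 + 0 + 4 + 16 + 36 = 112
h = 1/7 + (-6)²/112 = 0.142857 + 0.321429 = 0.4643

h = 0.4643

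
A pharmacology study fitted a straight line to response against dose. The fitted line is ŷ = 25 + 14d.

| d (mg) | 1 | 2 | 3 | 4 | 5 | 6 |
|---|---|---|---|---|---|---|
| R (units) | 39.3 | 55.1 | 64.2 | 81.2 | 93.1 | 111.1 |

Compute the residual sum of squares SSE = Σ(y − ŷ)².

SSE = 20.4

d=1: ŷ = 25 + 14·1 = 39; e = 39.3 − 39 = 0.3
d=2: ŷ = 25 + 14·2 = 53; e = 55.1 − 53 = 2.1
d=3: ŷ = 25 + 14·3 = 67; e = 64.2 − 67 = -2.8
d=4: ŷ = 25 + 14·4 = 81; e = 81.2 − 81 = 0.2
d=5: ŷ = 25 + 14·5 = 95; e = 93.1 − 95 = -1.9
d=6: ŷ = 25 + 14·6 = 109; e = 111.1 − 109 = 2.1
SSE = 0.09 + 4.41 + 7.84 + 0.04 + 3.61 + 4.41 = 20.4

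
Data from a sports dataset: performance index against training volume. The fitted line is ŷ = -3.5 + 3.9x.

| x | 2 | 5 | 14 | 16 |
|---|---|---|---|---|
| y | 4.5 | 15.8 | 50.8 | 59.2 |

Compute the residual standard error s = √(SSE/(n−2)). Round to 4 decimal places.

s = 0.3606

x=2: ŷ = -3.5 + 3.9·2 = 4.3; r = 4.5 − 4.3 = 0.2
x=5: ŷ = -3.5 + 3.9·5 = 16; r = 15.8 − 16 = -0.2
x=14: ŷ = -3.5 + 3.9·14 = 51.1; r = 50.8 − 51.1 = -0.3
x=16: ŷ = -3.5 + 3.9·16 = 58.9; r = 59.2 − 58.9 = 0.3
SSE = 0.04 + 0.04 + 0.09 + 0.09 = 0.26
s = √(0.26/2) = √0.13 ≈ 0.3606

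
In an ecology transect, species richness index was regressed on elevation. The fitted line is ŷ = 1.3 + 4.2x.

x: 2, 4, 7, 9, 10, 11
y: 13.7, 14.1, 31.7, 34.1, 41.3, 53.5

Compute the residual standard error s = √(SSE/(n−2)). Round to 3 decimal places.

s = 4.950

x=2: ŷ = 1.3 + 4.2·2 = 9.7; r = 13.7 − 9.7 = 4
x=4: ŷ = 1.3 + 4.2·4 = 18.1; r = 14.1 − 18.1 = -4
x=7: ŷ = 1.3 + 4.2·7 = 30.7; r = 31.7 − 30.7 = 1
x=9: ŷ = 1.3 + 4.2·9 = 39.1; r = 34.1 − 39.1 = -5
x=10: ŷ = 1.3 + 4.2·10 = 43.3; r = 41.3 − 43.3 = -2
x=11: ŷ = 1.3 + 4.2·11 = 47.5; r = 53.5 − 47.5 = 6
SSE = 16 + 16 + 1 + 25 + 4 + 36 = 98
s = √(98/4) = √24.5 ≈ 4.950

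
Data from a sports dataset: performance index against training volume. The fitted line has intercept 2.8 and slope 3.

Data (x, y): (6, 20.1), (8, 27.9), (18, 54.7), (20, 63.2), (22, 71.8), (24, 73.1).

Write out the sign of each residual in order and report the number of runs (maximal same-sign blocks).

x=6: ŷ = 2.8 + 3·6 = 20.8; r = 20.1 − 20.8 = -0.7
x=8: ŷ = 2.8 + 3·8 = 26.8; r = 27.9 − 26.8 = 1.1
x=18: ŷ = 2.8 + 3·18 = 56.8; r = 54.7 − 56.8 = -2.1
x=20: ŷ = 2.8 + 3·20 = 62.8; r = 63.2 − 62.8 = 0.4
x=22: ŷ = 2.8 + 3·22 = 68.8; r = 71.8 − 68.8 = 3
x=24: ŷ = 2.8 + 3·24 = 74.8; r = 73.1 − 74.8 = -1.7
Signs: − + − + + −
Runs: −×1, +×1, −×1, +×2, −×1 → 5

5 runs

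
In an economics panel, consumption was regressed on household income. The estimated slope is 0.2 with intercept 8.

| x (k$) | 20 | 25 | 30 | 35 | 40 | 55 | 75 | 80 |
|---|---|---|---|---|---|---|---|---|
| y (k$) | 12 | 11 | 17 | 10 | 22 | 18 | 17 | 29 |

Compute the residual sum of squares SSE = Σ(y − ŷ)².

x=20: ŷ = 8 + 0.2·20 = 12; e = 12 − 12 = 0
x=25: ŷ = 8 + 0.2·25 = 13; e = 11 − 13 = -2
x=30: ŷ = 8 + 0.2·30 = 14; e = 17 − 14 = 3
x=35: ŷ = 8 + 0.2·35 = 15; e = 10 − 15 = -5
x=40: ŷ = 8 + 0.2·40 = 16; e = 22 − 16 = 6
x=55: ŷ = 8 + 0.2·55 = 19; e = 18 − 19 = -1
x=75: ŷ = 8 + 0.2·75 = 23; e = 17 − 23 = -6
x=80: ŷ = 8 + 0.2·80 = 24; e = 29 − 24 = 5
SSE = 0 + 4 + 9 + 25 + 36 + 1 + 36 + 25 = 136

SSE = 136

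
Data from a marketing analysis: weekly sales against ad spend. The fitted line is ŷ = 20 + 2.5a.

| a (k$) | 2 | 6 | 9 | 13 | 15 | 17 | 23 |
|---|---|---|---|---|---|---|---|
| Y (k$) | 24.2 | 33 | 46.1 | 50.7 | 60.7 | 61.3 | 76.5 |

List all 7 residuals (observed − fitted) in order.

a=2: ŷ = 20 + 2.5·2 = 25; r = 24.2 − 25 = -0.8
a=6: ŷ = 20 + 2.5·6 = 35; r = 33 − 35 = -2
a=9: ŷ = 20 + 2.5·9 = 42.5; r = 46.1 − 42.5 = 3.6
a=13: ŷ = 20 + 2.5·13 = 52.5; r = 50.7 − 52.5 = -1.8
a=15: ŷ = 20 + 2.5·15 = 57.5; r = 60.7 − 57.5 = 3.2
a=17: ŷ = 20 + 2.5·17 = 62.5; r = 61.3 − 62.5 = -1.2
a=23: ŷ = 20 + 2.5·23 = 77.5; r = 76.5 − 77.5 = -1

-0.8, -2, 3.6, -1.8, 3.2, -1.2, -1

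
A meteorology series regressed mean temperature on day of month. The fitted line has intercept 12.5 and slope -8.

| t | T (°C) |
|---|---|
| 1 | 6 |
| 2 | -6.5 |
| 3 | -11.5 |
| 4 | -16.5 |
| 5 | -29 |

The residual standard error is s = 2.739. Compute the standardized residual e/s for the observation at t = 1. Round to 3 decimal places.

T̂ = 12.5 − 8·1 = 4.5
e = 6 − 4.5 = 1.5
e/s = 1.5 / 2.739 = 0.548

0.548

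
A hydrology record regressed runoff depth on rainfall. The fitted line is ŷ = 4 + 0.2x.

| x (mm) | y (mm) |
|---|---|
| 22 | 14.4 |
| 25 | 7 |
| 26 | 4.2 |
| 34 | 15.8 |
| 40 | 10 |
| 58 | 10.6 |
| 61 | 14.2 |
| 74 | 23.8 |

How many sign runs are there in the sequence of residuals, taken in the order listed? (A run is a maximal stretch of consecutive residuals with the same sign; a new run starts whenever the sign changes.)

5 runs

x=22: ŷ = 4 + 0.2·22 = 8.4; r = 14.4 − 8.4 = 6
x=25: ŷ = 4 + 0.2·25 = 9; r = 7 − 9 = -2
x=26: ŷ = 4 + 0.2·26 = 9.2; r = 4.2 − 9.2 = -5
x=34: ŷ = 4 + 0.2·34 = 10.8; r = 15.8 − 10.8 = 5
x=40: ŷ = 4 + 0.2·40 = 12; r = 10 − 12 = -2
x=58: ŷ = 4 + 0.2·58 = 15.6; r = 10.6 − 15.6 = -5
x=61: ŷ = 4 + 0.2·61 = 16.2; r = 14.2 − 16.2 = -2
x=74: ŷ = 4 + 0.2·74 = 18.8; r = 23.8 − 18.8 = 5
Signs: + − − + − − − +
Runs: +×1, −×2, +×1, −×3, +×1 → 5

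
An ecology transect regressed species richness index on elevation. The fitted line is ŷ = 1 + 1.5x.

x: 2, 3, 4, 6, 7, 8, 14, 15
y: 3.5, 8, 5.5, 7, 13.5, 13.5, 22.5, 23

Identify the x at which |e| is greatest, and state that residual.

x = 6, e = -3

x=2: ŷ = 1 + 1.5·2 = 4; e = 3.5 − 4 = -0.5
x=3: ŷ = 1 + 1.5·3 = 5.5; e = 8 − 5.5 = 2.5
x=4: ŷ = 1 + 1.5·4 = 7; e = 5.5 − 7 = -1.5
x=6: ŷ = 1 + 1.5·6 = 10; e = 7 − 10 = -3
x=7: ŷ = 1 + 1.5·7 = 11.5; e = 13.5 − 11.5 = 2
x=8: ŷ = 1 + 1.5·8 = 13; e = 13.5 − 13 = 0.5
x=14: ŷ = 1 + 1.5·14 = 22; e = 22.5 − 22 = 0.5
x=15: ŷ = 1 + 1.5·15 = 23.5; e = 23 − 23.5 = -0.5
Largest |e| is 3 at x = 6, residual -3.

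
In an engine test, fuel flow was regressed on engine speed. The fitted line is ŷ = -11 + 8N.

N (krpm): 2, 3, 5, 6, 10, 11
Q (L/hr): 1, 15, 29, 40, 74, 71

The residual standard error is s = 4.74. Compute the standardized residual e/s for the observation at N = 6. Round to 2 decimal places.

0.63

ŷ = -11 + 8·6 = 37
e = 40 − 37 = 3
e/s = 3 / 4.74 = 0.63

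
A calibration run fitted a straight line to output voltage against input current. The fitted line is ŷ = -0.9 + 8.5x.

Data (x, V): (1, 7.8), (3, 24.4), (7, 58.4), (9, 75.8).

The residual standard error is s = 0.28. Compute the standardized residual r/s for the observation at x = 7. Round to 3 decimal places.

-0.714

ŷ = -0.9 + 8.5·7 = 58.6
r = 58.4 − 58.6 = -0.2
r/s = -0.2 / 0.28 = -0.714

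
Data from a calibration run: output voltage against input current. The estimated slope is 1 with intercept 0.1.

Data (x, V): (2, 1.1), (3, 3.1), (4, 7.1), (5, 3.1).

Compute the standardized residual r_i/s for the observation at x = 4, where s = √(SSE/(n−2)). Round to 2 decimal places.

1.13

x=2: ŷ = 0.1 + 2 = 2.1; r = 1.1 − 2.1 = -1
x=3: ŷ = 0.1 + 3 = 3.1; r = 3.1 − 3.1 = 0
x=4: ŷ = 0.1 + 4 = 4.1; r = 7.1 − 4.1 = 3
x=5: ŷ = 0.1 + 5 = 5.1; r = 3.1 − 5.1 = -2
SSE = 1 + 0 + 9 + 4 = 14
s = √(14/2) = 2.64575
r/s = 3 / 2.64575 = 1.13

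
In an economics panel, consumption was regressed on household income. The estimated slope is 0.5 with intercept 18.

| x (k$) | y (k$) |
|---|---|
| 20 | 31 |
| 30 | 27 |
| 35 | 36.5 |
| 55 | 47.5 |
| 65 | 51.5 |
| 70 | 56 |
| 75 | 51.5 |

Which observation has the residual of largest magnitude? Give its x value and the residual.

x = 30, r = -6

x=20: ŷ = 18 + 0.5·20 = 28; r = 31 − 28 = 3
x=30: ŷ = 18 + 0.5·30 = 33; r = 27 − 33 = -6
x=35: ŷ = 18 + 0.5·35 = 35.5; r = 36.5 − 35.5 = 1
x=55: ŷ = 18 + 0.5·55 = 45.5; r = 47.5 − 45.5 = 2
x=65: ŷ = 18 + 0.5·65 = 50.5; r = 51.5 − 50.5 = 1
x=70: ŷ = 18 + 0.5·70 = 53; r = 56 − 53 = 3
x=75: ŷ = 18 + 0.5·75 = 55.5; r = 51.5 − 55.5 = -4
Largest |r| is 6 at x = 30, residual -6.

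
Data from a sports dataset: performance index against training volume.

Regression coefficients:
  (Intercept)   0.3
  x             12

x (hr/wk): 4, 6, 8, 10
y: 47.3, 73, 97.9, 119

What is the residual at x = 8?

ŷ = 0.3 + 12·8 = 96.3
e = 97.9 − 96.3 = 1.6

e = 1.6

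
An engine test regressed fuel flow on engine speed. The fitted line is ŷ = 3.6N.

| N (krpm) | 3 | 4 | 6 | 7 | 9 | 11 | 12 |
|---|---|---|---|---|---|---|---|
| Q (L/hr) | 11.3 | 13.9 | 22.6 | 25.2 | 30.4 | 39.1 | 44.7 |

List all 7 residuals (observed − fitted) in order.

0.5, -0.5, 1, 0, -2, -0.5, 1.5

N=3: ŷ = 3.6·3 = 10.8; r = 11.3 − 10.8 = 0.5
N=4: ŷ = 3.6·4 = 14.4; r = 13.9 − 14.4 = -0.5
N=6: ŷ = 3.6·6 = 21.6; r = 22.6 − 21.6 = 1
N=7: ŷ = 3.6·7 = 25.2; r = 25.2 − 25.2 = 0
N=9: ŷ = 3.6·9 = 32.4; r = 30.4 − 32.4 = -2
N=11: ŷ = 3.6·11 = 39.6; r = 39.1 − 39.6 = -0.5
N=12: ŷ = 3.6·12 = 43.2; r = 44.7 − 43.2 = 1.5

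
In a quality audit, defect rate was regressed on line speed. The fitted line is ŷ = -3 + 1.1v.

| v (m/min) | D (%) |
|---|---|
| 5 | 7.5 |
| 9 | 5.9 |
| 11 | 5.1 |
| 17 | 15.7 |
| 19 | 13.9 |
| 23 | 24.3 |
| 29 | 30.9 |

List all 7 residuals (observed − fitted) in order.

5, -1, -4, 0, -4, 2, 2

v=5: ŷ = -3 + 1.1·5 = 2.5; r = 7.5 − 2.5 = 5
v=9: ŷ = -3 + 1.1·9 = 6.9; r = 5.9 − 6.9 = -1
v=11: ŷ = -3 + 1.1·11 = 9.1; r = 5.1 − 9.1 = -4
v=17: ŷ = -3 + 1.1·17 = 15.7; r = 15.7 − 15.7 = 0
v=19: ŷ = -3 + 1.1·19 = 17.9; r = 13.9 − 17.9 = -4
v=23: ŷ = -3 + 1.1·23 = 22.3; r = 24.3 − 22.3 = 2
v=29: ŷ = -3 + 1.1·29 = 28.9; r = 30.9 − 28.9 = 2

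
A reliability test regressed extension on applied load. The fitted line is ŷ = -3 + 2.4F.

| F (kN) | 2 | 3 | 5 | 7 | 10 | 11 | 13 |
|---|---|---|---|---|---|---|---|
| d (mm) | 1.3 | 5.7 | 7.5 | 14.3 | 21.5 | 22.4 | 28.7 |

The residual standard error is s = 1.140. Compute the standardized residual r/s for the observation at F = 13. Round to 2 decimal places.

ŷ = -3 + 2.4·13 = 28.2
r = 28.7 − 28.2 = 0.5
r/s = 0.5 / 1.140 = 0.44

0.44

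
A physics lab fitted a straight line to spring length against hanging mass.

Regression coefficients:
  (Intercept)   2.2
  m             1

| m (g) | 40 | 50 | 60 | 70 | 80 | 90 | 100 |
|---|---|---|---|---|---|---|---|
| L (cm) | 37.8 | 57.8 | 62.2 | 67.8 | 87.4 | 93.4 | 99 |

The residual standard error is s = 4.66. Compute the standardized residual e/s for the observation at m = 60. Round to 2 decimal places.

L̂ = 2.2 + 60 = 62.2
e = 62.2 − 62.2 = 0
e/s = 0 / 4.66 = 0.00

0.00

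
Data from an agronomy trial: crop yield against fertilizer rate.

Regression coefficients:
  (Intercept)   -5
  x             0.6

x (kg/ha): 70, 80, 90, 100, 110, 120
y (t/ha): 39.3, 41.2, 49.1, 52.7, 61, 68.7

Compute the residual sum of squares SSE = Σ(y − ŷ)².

SSE = 16.72

x=70: ŷ = -5 + 0.6·70 = 37; r = 39.3 − 37 = 2.3
x=80: ŷ = -5 + 0.6·80 = 43; r = 41.2 − 43 = -1.8
x=90: ŷ = -5 + 0.6·90 = 49; r = 49.1 − 49 = 0.1
x=100: ŷ = -5 + 0.6·100 = 55; r = 52.7 − 55 = -2.3
x=110: ŷ = -5 + 0.6·110 = 61; r = 61 − 61 = 0
x=120: ŷ = -5 + 0.6·120 = 67; r = 68.7 − 67 = 1.7
SSE = 5.29 + 3.24 + 0.01 + 5.29 + 0 + 2.89 = 16.72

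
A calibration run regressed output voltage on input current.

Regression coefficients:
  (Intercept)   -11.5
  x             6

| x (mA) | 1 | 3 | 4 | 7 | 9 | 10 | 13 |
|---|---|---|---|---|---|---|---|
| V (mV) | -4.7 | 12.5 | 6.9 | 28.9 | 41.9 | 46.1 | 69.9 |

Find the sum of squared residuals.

x=1: ŷ = -11.5 + 6·1 = -5.5; e = -4.7 − (-5.5) = 0.8
x=3: ŷ = -11.5 + 6·3 = 6.5; e = 12.5 − 6.5 = 6
x=4: ŷ = -11.5 + 6·4 = 12.5; e = 6.9 − 12.5 = -5.6
x=7: ŷ = -11.5 + 6·7 = 30.5; e = 28.9 − 30.5 = -1.6
x=9: ŷ = -11.5 + 6·9 = 42.5; e = 41.9 − 42.5 = -0.6
x=10: ŷ = -11.5 + 6·10 = 48.5; e = 46.1 − 48.5 = -2.4
x=13: ŷ = -11.5 + 6·13 = 66.5; e = 69.9 − 66.5 = 3.4
SSE = 0.64 + 36 + 31.36 + 2.56 + 0.36 + 5.76 + 11.56 = 88.24

SSE = 88.24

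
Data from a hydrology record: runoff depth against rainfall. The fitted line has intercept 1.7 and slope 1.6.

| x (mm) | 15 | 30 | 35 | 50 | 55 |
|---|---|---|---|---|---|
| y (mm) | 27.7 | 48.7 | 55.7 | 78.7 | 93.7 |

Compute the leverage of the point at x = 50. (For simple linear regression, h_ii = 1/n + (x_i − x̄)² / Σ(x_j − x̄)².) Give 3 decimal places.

h = 0.364

x̄ = (15 + 30 + 35 + 50 + 55)/5 = 37
Σ(x − x̄)² = 484 + 49 + 4 + 169 + 324 = 1030
h = 1/5 + (13)²/1030 = 0.2 + 0.164078 = 0.364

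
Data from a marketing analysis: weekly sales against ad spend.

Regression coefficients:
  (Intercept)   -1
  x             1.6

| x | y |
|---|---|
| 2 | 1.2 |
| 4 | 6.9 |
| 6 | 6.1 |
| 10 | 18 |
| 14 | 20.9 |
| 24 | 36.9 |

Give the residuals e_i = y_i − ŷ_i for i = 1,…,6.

x=2: ŷ = -1 + 1.6·2 = 2.2; e = 1.2 − 2.2 = -1
x=4: ŷ = -1 + 1.6·4 = 5.4; e = 6.9 − 5.4 = 1.5
x=6: ŷ = -1 + 1.6·6 = 8.6; e = 6.1 − 8.6 = -2.5
x=10: ŷ = -1 + 1.6·10 = 15; e = 18 − 15 = 3
x=14: ŷ = -1 + 1.6·14 = 21.4; e = 20.9 − 21.4 = -0.5
x=24: ŷ = -1 + 1.6·24 = 37.4; e = 36.9 − 37.4 = -0.5

-1, 1.5, -2.5, 3, -0.5, -0.5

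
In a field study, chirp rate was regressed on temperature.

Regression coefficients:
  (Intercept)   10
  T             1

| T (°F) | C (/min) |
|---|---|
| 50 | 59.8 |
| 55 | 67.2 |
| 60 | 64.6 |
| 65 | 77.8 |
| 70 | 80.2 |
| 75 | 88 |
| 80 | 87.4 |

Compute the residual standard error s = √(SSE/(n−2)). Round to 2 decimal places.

s = 3.40

T=50: Ĉ = 10 + 50 = 60; r = 59.8 − 60 = -0.2
T=55: Ĉ = 10 + 55 = 65; r = 67.2 − 65 = 2.2
T=60: Ĉ = 10 + 60 = 70; r = 64.6 − 70 = -5.4
T=65: Ĉ = 10 + 65 = 75; r = 77.8 − 75 = 2.8
T=70: Ĉ = 10 + 70 = 80; r = 80.2 − 80 = 0.2
T=75: Ĉ = 10 + 75 = 85; r = 88 − 85 = 3
T=80: Ĉ = 10 + 80 = 90; r = 87.4 − 90 = -2.6
SSE = 0.04 + 4.84 + 29.16 + 7.84 + 0.04 + 9 + 6.76 = 57.68
s = √(57.68/5) = √11.536 ≈ 3.40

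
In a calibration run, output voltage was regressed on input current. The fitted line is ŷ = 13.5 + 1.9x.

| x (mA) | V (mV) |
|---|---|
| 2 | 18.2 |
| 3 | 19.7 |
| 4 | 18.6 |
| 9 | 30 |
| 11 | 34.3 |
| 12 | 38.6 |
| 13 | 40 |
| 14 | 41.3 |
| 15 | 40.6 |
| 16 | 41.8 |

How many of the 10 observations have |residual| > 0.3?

x=2: ŷ = 13.5 + 1.9·2 = 17.3; r = 18.2 − 17.3 = 0.9
x=3: ŷ = 13.5 + 1.9·3 = 19.2; r = 19.7 − 19.2 = 0.5
x=4: ŷ = 13.5 + 1.9·4 = 21.1; r = 18.6 − 21.1 = -2.5
x=9: ŷ = 13.5 + 1.9·9 = 30.6; r = 30 − 30.6 = -0.6
x=11: ŷ = 13.5 + 1.9·11 = 34.4; r = 34.3 − 34.4 = -0.1
x=12: ŷ = 13.5 + 1.9·12 = 36.3; r = 38.6 − 36.3 = 2.3
x=13: ŷ = 13.5 + 1.9·13 = 38.2; r = 40 − 38.2 = 1.8
x=14: ŷ = 13.5 + 1.9·14 = 40.1; r = 41.3 − 40.1 = 1.2
x=15: ŷ = 13.5 + 1.9·15 = 42; r = 40.6 − 42 = -1.4
x=16: ŷ = 13.5 + 1.9·16 = 43.9; r = 41.8 − 43.9 = -2.1
|r| > 0.3: x=2 (|r|=0.9), x=3 (|r|=0.5), x=4 (|r|=2.5), x=9 (|r|=0.6), x=12 (|r|=2.3), x=13 (|r|=1.8), x=14 (|r|=1.2), x=15 (|r|=1.4), x=16 (|r|=2.1) → 9

9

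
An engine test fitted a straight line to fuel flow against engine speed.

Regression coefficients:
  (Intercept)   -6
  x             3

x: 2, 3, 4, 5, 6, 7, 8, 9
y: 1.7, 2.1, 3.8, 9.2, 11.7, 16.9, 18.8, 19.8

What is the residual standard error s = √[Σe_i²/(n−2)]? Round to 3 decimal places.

s = 1.547

x=2: ŷ = -6 + 3·2 = 0; e = 1.7 − 0 = 1.7
x=3: ŷ = -6 + 3·3 = 3; e = 2.1 − 3 = -0.9
x=4: ŷ = -6 + 3·4 = 6; e = 3.8 − 6 = -2.2
x=5: ŷ = -6 + 3·5 = 9; e = 9.2 − 9 = 0.2
x=6: ŷ = -6 + 3·6 = 12; e = 11.7 − 12 = -0.3
x=7: ŷ = -6 + 3·7 = 15; e = 16.9 − 15 = 1.9
x=8: ŷ = -6 + 3·8 = 18; e = 18.8 − 18 = 0.8
x=9: ŷ = -6 + 3·9 = 21; e = 19.8 − 21 = -1.2
SSE = 2.89 + 0.81 + 4.84 + 0.04 + 0.09 + 3.61 + 0.64 + 1.44 = 14.36
s = √(14.36/6) = √2.39333 ≈ 1.547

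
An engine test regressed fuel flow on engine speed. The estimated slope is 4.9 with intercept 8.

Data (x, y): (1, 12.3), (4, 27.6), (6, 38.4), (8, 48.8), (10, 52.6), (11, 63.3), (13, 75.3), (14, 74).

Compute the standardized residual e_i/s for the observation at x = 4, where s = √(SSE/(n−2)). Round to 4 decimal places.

x=1: ŷ = 8 + 4.9·1 = 12.9; e = 12.3 − 12.9 = -0.6
x=4: ŷ = 8 + 4.9·4 = 27.6; e = 27.6 − 27.6 = 0
x=6: ŷ = 8 + 4.9·6 = 37.4; e = 38.4 − 37.4 = 1
x=8: ŷ = 8 + 4.9·8 = 47.2; e = 48.8 − 47.2 = 1.6
x=10: ŷ = 8 + 4.9·10 = 57; e = 52.6 − 57 = -4.4
x=11: ŷ = 8 + 4.9·11 = 61.9; e = 63.3 − 61.9 = 1.4
x=13: ŷ = 8 + 4.9·13 = 71.7; e = 75.3 − 71.7 = 3.6
x=14: ŷ = 8 + 4.9·14 = 76.6; e = 74 − 76.6 = -2.6
SSE = 0.36 + 0 + 1 + 2.56 + 19.36 + 1.96 + 12.96 + 6.76 = 44.96
s = √(44.96/6) = 2.7374
e/s = 0 / 2.7374 = 0.0000

0.0000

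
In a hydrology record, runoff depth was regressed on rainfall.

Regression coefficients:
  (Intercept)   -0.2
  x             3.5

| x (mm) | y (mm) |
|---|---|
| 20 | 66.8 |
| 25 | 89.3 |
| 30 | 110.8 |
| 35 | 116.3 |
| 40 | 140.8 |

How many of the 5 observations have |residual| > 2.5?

x=20: ŷ = -0.2 + 3.5·20 = 69.8; r = 66.8 − 69.8 = -3
x=25: ŷ = -0.2 + 3.5·25 = 87.3; r = 89.3 − 87.3 = 2
x=30: ŷ = -0.2 + 3.5·30 = 104.8; r = 110.8 − 104.8 = 6
x=35: ŷ = -0.2 + 3.5·35 = 122.3; r = 116.3 − 122.3 = -6
x=40: ŷ = -0.2 + 3.5·40 = 139.8; r = 140.8 − 139.8 = 1
|r| > 2.5: x=20 (|r|=3), x=30 (|r|=6), x=35 (|r|=6) → 3

3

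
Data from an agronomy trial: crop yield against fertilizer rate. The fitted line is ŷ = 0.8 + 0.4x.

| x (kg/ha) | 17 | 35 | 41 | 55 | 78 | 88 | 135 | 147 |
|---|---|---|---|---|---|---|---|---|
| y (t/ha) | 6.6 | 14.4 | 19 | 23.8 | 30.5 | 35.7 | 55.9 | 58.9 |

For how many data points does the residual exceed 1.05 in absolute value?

x=17: ŷ = 0.8 + 0.4·17 = 7.6; r = 6.6 − 7.6 = -1
x=35: ŷ = 0.8 + 0.4·35 = 14.8; r = 14.4 − 14.8 = -0.4
x=41: ŷ = 0.8 + 0.4·41 = 17.2; r = 19 − 17.2 = 1.8
x=55: ŷ = 0.8 + 0.4·55 = 22.8; r = 23.8 − 22.8 = 1
x=78: ŷ = 0.8 + 0.4·78 = 32; r = 30.5 − 32 = -1.5
x=88: ŷ = 0.8 + 0.4·88 = 36; r = 35.7 − 36 = -0.3
x=135: ŷ = 0.8 + 0.4·135 = 54.8; r = 55.9 − 54.8 = 1.1
x=147: ŷ = 0.8 + 0.4·147 = 59.6; r = 58.9 − 59.6 = -0.7
|r| > 1.05: x=41 (|r|=1.8), x=78 (|r|=1.5), x=135 (|r|=1.1) → 3

3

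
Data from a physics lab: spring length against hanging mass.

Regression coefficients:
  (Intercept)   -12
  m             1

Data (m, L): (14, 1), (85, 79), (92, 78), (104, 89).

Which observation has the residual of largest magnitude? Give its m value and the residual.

m = 85, r = 6

m=14: L̂ = -12 + 14 = 2; r = 1 − 2 = -1
m=85: L̂ = -12 + 85 = 73; r = 79 − 73 = 6
m=92: L̂ = -12 + 92 = 80; r = 78 − 80 = -2
m=104: L̂ = -12 + 104 = 92; r = 89 − 92 = -3
Largest |r| is 6 at m = 85, residual 6.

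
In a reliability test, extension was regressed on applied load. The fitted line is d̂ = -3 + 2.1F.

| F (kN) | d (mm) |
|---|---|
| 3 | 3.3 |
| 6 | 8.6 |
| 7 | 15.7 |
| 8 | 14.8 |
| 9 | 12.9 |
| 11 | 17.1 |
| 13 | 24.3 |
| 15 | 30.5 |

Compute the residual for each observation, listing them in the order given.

0, -1, 4, 1, -3, -3, 0, 2

F=3: d̂ = -3 + 2.1·3 = 3.3; e = 3.3 − 3.3 = 0
F=6: d̂ = -3 + 2.1·6 = 9.6; e = 8.6 − 9.6 = -1
F=7: d̂ = -3 + 2.1·7 = 11.7; e = 15.7 − 11.7 = 4
F=8: d̂ = -3 + 2.1·8 = 13.8; e = 14.8 − 13.8 = 1
F=9: d̂ = -3 + 2.1·9 = 15.9; e = 12.9 − 15.9 = -3
F=11: d̂ = -3 + 2.1·11 = 20.1; e = 17.1 − 20.1 = -3
F=13: d̂ = -3 + 2.1·13 = 24.3; e = 24.3 − 24.3 = 0
F=15: d̂ = -3 + 2.1·15 = 28.5; e = 30.5 − 28.5 = 2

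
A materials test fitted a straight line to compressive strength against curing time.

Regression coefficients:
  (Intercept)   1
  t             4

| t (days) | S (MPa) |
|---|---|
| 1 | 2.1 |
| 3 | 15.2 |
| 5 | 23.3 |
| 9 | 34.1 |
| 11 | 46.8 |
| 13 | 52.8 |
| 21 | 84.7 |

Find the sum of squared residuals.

SSE = 30.32

t=1: Ŝ = 1 + 4·1 = 5; e = 2.1 − 5 = -2.9
t=3: Ŝ = 1 + 4·3 = 13; e = 15.2 − 13 = 2.2
t=5: Ŝ = 1 + 4·5 = 21; e = 23.3 − 21 = 2.3
t=9: Ŝ = 1 + 4·9 = 37; e = 34.1 − 37 = -2.9
t=11: Ŝ = 1 + 4·11 = 45; e = 46.8 − 45 = 1.8
t=13: Ŝ = 1 + 4·13 = 53; e = 52.8 − 53 = -0.2
t=21: Ŝ = 1 + 4·21 = 85; e = 84.7 − 85 = -0.3
SSE = 8.41 + 4.84 + 5.29 + 8.41 + 3.24 + 0.04 + 0.09 = 30.32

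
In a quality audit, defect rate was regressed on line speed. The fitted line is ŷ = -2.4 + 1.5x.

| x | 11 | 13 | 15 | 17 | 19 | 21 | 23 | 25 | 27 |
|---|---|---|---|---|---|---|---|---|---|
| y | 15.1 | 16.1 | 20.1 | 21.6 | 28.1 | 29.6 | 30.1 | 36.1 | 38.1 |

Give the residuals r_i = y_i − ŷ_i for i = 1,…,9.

x=11: ŷ = -2.4 + 1.5·11 = 14.1; r = 15.1 − 14.1 = 1
x=13: ŷ = -2.4 + 1.5·13 = 17.1; r = 16.1 − 17.1 = -1
x=15: ŷ = -2.4 + 1.5·15 = 20.1; r = 20.1 − 20.1 = 0
x=17: ŷ = -2.4 + 1.5·17 = 23.1; r = 21.6 − 23.1 = -1.5
x=19: ŷ = -2.4 + 1.5·19 = 26.1; r = 28.1 − 26.1 = 2
x=21: ŷ = -2.4 + 1.5·21 = 29.1; r = 29.6 − 29.1 = 0.5
x=23: ŷ = -2.4 + 1.5·23 = 32.1; r = 30.1 − 32.1 = -2
x=25: ŷ = -2.4 + 1.5·25 = 35.1; r = 36.1 − 35.1 = 1
x=27: ŷ = -2.4 + 1.5·27 = 38.1; r = 38.1 − 38.1 = 0

1, -1, 0, -1.5, 2, 0.5, -2, 1, 0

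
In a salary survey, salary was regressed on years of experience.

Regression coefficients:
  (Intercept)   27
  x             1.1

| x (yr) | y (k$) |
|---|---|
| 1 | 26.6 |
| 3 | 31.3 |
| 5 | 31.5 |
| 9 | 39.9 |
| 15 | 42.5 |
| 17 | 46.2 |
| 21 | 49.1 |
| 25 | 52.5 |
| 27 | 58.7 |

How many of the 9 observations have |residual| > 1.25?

4

x=1: ŷ = 27 + 1.1·1 = 28.1; r = 26.6 − 28.1 = -1.5
x=3: ŷ = 27 + 1.1·3 = 30.3; r = 31.3 − 30.3 = 1
x=5: ŷ = 27 + 1.1·5 = 32.5; r = 31.5 − 32.5 = -1
x=9: ŷ = 27 + 1.1·9 = 36.9; r = 39.9 − 36.9 = 3
x=15: ŷ = 27 + 1.1·15 = 43.5; r = 42.5 − 43.5 = -1
x=17: ŷ = 27 + 1.1·17 = 45.7; r = 46.2 − 45.7 = 0.5
x=21: ŷ = 27 + 1.1·21 = 50.1; r = 49.1 − 50.1 = -1
x=25: ŷ = 27 + 1.1·25 = 54.5; r = 52.5 − 54.5 = -2
x=27: ŷ = 27 + 1.1·27 = 56.7; r = 58.7 − 56.7 = 2
|r| > 1.25: x=1 (|r|=1.5), x=9 (|r|=3), x=25 (|r|=2), x=27 (|r|=2) → 4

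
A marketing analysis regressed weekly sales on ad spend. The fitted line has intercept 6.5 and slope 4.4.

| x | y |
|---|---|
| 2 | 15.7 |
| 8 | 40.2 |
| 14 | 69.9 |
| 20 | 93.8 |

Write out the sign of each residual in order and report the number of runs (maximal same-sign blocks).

x=2: ŷ = 6.5 + 4.4·2 = 15.3; r = 15.7 − 15.3 = 0.4
x=8: ŷ = 6.5 + 4.4·8 = 41.7; r = 40.2 − 41.7 = -1.5
x=14: ŷ = 6.5 + 4.4·14 = 68.1; r = 69.9 − 68.1 = 1.8
x=20: ŷ = 6.5 + 4.4·20 = 94.5; r = 93.8 − 94.5 = -0.7
Signs: + − + −
Runs: +×1, −×1, +×1, −×1 → 4

4 runs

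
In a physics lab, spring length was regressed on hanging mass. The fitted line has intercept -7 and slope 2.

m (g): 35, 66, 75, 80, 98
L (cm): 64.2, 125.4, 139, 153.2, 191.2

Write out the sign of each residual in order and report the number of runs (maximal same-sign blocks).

m=35: L̂ = -7 + 2·35 = 63; e = 64.2 − 63 = 1.2
m=66: L̂ = -7 + 2·66 = 125; e = 125.4 − 125 = 0.4
m=75: L̂ = -7 + 2·75 = 143; e = 139 − 143 = -4
m=80: L̂ = -7 + 2·80 = 153; e = 153.2 − 153 = 0.2
m=98: L̂ = -7 + 2·98 = 189; e = 191.2 − 189 = 2.2
Signs: + + − + +
Runs: +×2, −×1, +×2 → 3

3 runs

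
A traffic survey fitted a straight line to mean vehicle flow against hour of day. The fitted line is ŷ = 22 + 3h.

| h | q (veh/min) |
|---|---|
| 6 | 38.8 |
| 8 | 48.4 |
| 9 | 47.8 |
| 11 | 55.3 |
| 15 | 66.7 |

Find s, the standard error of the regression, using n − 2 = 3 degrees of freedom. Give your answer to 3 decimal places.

s = 1.715

h=6: ŷ = 22 + 3·6 = 40; e = 38.8 − 40 = -1.2
h=8: ŷ = 22 + 3·8 = 46; e = 48.4 − 46 = 2.4
h=9: ŷ = 22 + 3·9 = 49; e = 47.8 − 49 = -1.2
h=11: ŷ = 22 + 3·11 = 55; e = 55.3 − 55 = 0.3
h=15: ŷ = 22 + 3·15 = 67; e = 66.7 − 67 = -0.3
SSE = 1.44 + 5.76 + 1.44 + 0.09 + 0.09 = 8.82
s = √(8.82/3) = √2.94 ≈ 1.715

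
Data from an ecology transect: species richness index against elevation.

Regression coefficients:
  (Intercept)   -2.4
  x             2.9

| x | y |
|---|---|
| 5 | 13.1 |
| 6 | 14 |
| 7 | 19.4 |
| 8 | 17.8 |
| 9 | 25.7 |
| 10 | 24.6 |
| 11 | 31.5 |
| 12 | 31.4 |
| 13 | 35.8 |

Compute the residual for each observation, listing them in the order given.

1, -1, 1.5, -3, 2, -2, 2, -1, 0.5

x=5: ŷ = -2.4 + 2.9·5 = 12.1; r = 13.1 − 12.1 = 1
x=6: ŷ = -2.4 + 2.9·6 = 15; r = 14 − 15 = -1
x=7: ŷ = -2.4 + 2.9·7 = 17.9; r = 19.4 − 17.9 = 1.5
x=8: ŷ = -2.4 + 2.9·8 = 20.8; r = 17.8 − 20.8 = -3
x=9: ŷ = -2.4 + 2.9·9 = 23.7; r = 25.7 − 23.7 = 2
x=10: ŷ = -2.4 + 2.9·10 = 26.6; r = 24.6 − 26.6 = -2
x=11: ŷ = -2.4 + 2.9·11 = 29.5; r = 31.5 − 29.5 = 2
x=12: ŷ = -2.4 + 2.9·12 = 32.4; r = 31.4 − 32.4 = -1
x=13: ŷ = -2.4 + 2.9·13 = 35.3; r = 35.8 − 35.3 = 0.5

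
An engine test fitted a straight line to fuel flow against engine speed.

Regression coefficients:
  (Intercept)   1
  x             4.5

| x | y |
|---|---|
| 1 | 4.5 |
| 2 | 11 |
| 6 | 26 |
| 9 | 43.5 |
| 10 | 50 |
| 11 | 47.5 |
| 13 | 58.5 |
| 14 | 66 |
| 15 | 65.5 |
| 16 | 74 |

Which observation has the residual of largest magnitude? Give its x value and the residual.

x = 10, e = 4

x=1: ŷ = 1 + 4.5·1 = 5.5; e = 4.5 − 5.5 = -1
x=2: ŷ = 1 + 4.5·2 = 10; e = 11 − 10 = 1
x=6: ŷ = 1 + 4.5·6 = 28; e = 26 − 28 = -2
x=9: ŷ = 1 + 4.5·9 = 41.5; e = 43.5 − 41.5 = 2
x=10: ŷ = 1 + 4.5·10 = 46; e = 50 − 46 = 4
x=11: ŷ = 1 + 4.5·11 = 50.5; e = 47.5 − 50.5 = -3
x=13: ŷ = 1 + 4.5·13 = 59.5; e = 58.5 − 59.5 = -1
x=14: ŷ = 1 + 4.5·14 = 64; e = 66 − 64 = 2
x=15: ŷ = 1 + 4.5·15 = 68.5; e = 65.5 − 68.5 = -3
x=16: ŷ = 1 + 4.5·16 = 73; e = 74 − 73 = 1
Largest |e| is 4 at x = 10, residual 4.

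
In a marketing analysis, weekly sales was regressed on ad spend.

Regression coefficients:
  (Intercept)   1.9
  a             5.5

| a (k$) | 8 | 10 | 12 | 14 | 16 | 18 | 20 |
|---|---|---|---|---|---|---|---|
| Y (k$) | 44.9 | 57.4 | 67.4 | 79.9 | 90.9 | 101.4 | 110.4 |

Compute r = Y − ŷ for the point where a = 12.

ŷ = 1.9 + 5.5·12 = 67.9
r = 67.4 − 67.9 = -0.5

r = -0.5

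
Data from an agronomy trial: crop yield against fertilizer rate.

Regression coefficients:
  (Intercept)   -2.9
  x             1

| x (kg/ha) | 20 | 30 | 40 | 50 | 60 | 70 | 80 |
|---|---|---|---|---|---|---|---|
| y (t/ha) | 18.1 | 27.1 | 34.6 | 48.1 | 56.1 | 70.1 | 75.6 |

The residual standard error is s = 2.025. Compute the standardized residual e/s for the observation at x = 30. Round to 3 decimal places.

0.000

ŷ = -2.9 + 30 = 27.1
e = 27.1 − 27.1 = 0
e/s = 0 / 2.025 = 0.000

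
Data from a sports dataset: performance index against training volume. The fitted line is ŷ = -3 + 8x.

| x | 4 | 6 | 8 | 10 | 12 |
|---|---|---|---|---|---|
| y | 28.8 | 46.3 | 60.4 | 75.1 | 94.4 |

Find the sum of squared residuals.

x=4: ŷ = -3 + 8·4 = 29; e = 28.8 − 29 = -0.2
x=6: ŷ = -3 + 8·6 = 45; e = 46.3 − 45 = 1.3
x=8: ŷ = -3 + 8·8 = 61; e = 60.4 − 61 = -0.6
x=10: ŷ = -3 + 8·10 = 77; e = 75.1 − 77 = -1.9
x=12: ŷ = -3 + 8·12 = 93; e = 94.4 − 93 = 1.4
SSE = 0.04 + 1.69 + 0.36 + 3.61 + 1.96 = 7.66

SSE = 7.66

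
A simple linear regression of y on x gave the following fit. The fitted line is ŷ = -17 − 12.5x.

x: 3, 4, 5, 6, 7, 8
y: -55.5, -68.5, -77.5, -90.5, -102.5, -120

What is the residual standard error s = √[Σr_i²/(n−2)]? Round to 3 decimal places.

s = 2.372

x=3: ŷ = -17 − 12.5·3 = -54.5; r = -55.5 − (-54.5) = -1
x=4: ŷ = -17 − 12.5·4 = -67; r = -68.5 − (-67) = -1.5
x=5: ŷ = -17 − 12.5·5 = -79.5; r = -77.5 − (-79.5) = 2
x=6: ŷ = -17 − 12.5·6 = -92; r = -90.5 − (-92) = 1.5
x=7: ŷ = -17 − 12.5·7 = -104.5; r = -102.5 − (-104.5) = 2
x=8: ŷ = -17 − 12.5·8 = -117; r = -120 − (-117) = -3
SSE = 1 + 2.25 + 4 + 2.25 + 4 + 9 = 22.5
s = √(22.5/4) = √5.625 ≈ 2.372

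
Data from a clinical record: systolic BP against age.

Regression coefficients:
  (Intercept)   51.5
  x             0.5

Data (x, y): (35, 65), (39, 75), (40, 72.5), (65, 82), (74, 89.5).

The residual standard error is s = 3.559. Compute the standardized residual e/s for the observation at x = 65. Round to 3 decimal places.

-0.562

ŷ = 51.5 + 0.5·65 = 84
e = 82 − 84 = -2
e/s = -2 / 3.559 = -0.562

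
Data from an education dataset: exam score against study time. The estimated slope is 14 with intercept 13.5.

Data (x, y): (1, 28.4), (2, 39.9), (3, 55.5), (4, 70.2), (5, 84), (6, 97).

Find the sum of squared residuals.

SSE = 4.36

x=1: ŷ = 13.5 + 14·1 = 27.5; r = 28.4 − 27.5 = 0.9
x=2: ŷ = 13.5 + 14·2 = 41.5; r = 39.9 − 41.5 = -1.6
x=3: ŷ = 13.5 + 14·3 = 55.5; r = 55.5 − 55.5 = 0
x=4: ŷ = 13.5 + 14·4 = 69.5; r = 70.2 − 69.5 = 0.7
x=5: ŷ = 13.5 + 14·5 = 83.5; r = 84 − 83.5 = 0.5
x=6: ŷ = 13.5 + 14·6 = 97.5; r = 97 − 97.5 = -0.5
SSE = 0.81 + 2.56 + 0 + 0.49 + 0.25 + 0.25 = 4.36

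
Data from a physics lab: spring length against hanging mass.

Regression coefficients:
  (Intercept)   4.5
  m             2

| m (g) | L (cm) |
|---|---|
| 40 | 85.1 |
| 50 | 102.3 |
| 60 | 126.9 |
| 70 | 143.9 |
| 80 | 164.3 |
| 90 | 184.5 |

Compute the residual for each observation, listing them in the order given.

m=40: ŷ = 4.5 + 2·40 = 84.5; r = 85.1 − 84.5 = 0.6
m=50: ŷ = 4.5 + 2·50 = 104.5; r = 102.3 − 104.5 = -2.2
m=60: ŷ = 4.5 + 2·60 = 124.5; r = 126.9 − 124.5 = 2.4
m=70: ŷ = 4.5 + 2·70 = 144.5; r = 143.9 − 144.5 = -0.6
m=80: ŷ = 4.5 + 2·80 = 164.5; r = 164.3 − 164.5 = -0.2
m=90: ŷ = 4.5 + 2·90 = 184.5; r = 184.5 − 184.5 = 0

0.6, -2.2, 2.4, -0.6, -0.2, 0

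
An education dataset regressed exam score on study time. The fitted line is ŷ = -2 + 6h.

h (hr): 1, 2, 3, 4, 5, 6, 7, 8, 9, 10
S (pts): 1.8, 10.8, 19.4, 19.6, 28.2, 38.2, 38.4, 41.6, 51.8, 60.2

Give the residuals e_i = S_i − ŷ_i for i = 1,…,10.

h=1: ŷ = -2 + 6·1 = 4; e = 1.8 − 4 = -2.2
h=2: ŷ = -2 + 6·2 = 10; e = 10.8 − 10 = 0.8
h=3: ŷ = -2 + 6·3 = 16; e = 19.4 − 16 = 3.4
h=4: ŷ = -2 + 6·4 = 22; e = 19.6 − 22 = -2.4
h=5: ŷ = -2 + 6·5 = 28; e = 28.2 − 28 = 0.2
h=6: ŷ = -2 + 6·6 = 34; e = 38.2 − 34 = 4.2
h=7: ŷ = -2 + 6·7 = 40; e = 38.4 − 40 = -1.6
h=8: ŷ = -2 + 6·8 = 46; e = 41.6 − 46 = -4.4
h=9: ŷ = -2 + 6·9 = 52; e = 51.8 − 52 = -0.2
h=10: ŷ = -2 + 6·10 = 58; e = 60.2 − 58 = 2.2

-2.2, 0.8, 3.4, -2.4, 0.2, 4.2, -1.6, -4.4, -0.2, 2.2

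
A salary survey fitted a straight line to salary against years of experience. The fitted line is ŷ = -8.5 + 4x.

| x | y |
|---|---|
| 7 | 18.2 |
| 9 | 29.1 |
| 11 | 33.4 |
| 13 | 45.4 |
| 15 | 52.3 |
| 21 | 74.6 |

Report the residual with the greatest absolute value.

r = -2.1

x=7: ŷ = -8.5 + 4·7 = 19.5; r = 18.2 − 19.5 = -1.3
x=9: ŷ = -8.5 + 4·9 = 27.5; r = 29.1 − 27.5 = 1.6
x=11: ŷ = -8.5 + 4·11 = 35.5; r = 33.4 − 35.5 = -2.1
x=13: ŷ = -8.5 + 4·13 = 43.5; r = 45.4 − 43.5 = 1.9
x=15: ŷ = -8.5 + 4·15 = 51.5; r = 52.3 − 51.5 = 0.8
x=21: ŷ = -8.5 + 4·21 = 75.5; r = 74.6 − 75.5 = -0.9
Largest |r| is 2.1 at x = 11, residual -2.1.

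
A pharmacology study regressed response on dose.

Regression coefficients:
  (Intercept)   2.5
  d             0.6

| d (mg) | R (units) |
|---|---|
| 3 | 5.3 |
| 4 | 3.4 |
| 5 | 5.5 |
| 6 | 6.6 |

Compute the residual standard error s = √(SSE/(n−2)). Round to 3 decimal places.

d=3: R̂ = 2.5 + 0.6·3 = 4.3; e = 5.3 − 4.3 = 1
d=4: R̂ = 2.5 + 0.6·4 = 4.9; e = 3.4 − 4.9 = -1.5
d=5: R̂ = 2.5 + 0.6·5 = 5.5; e = 5.5 − 5.5 = 0
d=6: R̂ = 2.5 + 0.6·6 = 6.1; e = 6.6 − 6.1 = 0.5
SSE = 1 + 2.25 + 0 + 0.25 = 3.5
s = √(3.5/2) = √1.75 ≈ 1.323

s = 1.323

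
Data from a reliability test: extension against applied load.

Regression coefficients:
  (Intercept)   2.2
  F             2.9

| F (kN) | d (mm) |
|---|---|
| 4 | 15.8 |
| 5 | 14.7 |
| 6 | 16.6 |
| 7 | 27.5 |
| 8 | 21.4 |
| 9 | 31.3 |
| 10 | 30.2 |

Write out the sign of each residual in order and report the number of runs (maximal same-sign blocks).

F=4: ŷ = 2.2 + 2.9·4 = 13.8; e = 15.8 − 13.8 = 2
F=5: ŷ = 2.2 + 2.9·5 = 16.7; e = 14.7 − 16.7 = -2
F=6: ŷ = 2.2 + 2.9·6 = 19.6; e = 16.6 − 19.6 = -3
F=7: ŷ = 2.2 + 2.9·7 = 22.5; e = 27.5 − 22.5 = 5
F=8: ŷ = 2.2 + 2.9·8 = 25.4; e = 21.4 − 25.4 = -4
F=9: ŷ = 2.2 + 2.9·9 = 28.3; e = 31.3 − 28.3 = 3
F=10: ŷ = 2.2 + 2.9·10 = 31.2; e = 30.2 − 31.2 = -1
Signs: + − − + − + −
Runs: +×1, −×2, +×1, −×1, +×1, −×1 → 6

6 runs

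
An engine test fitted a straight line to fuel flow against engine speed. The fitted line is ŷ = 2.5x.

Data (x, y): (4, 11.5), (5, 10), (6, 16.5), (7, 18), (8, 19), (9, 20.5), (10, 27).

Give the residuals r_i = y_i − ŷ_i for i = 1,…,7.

1.5, -2.5, 1.5, 0.5, -1, -2, 2

x=4: ŷ = 2.5·4 = 10; r = 11.5 − 10 = 1.5
x=5: ŷ = 2.5·5 = 12.5; r = 10 − 12.5 = -2.5
x=6: ŷ = 2.5·6 = 15; r = 16.5 − 15 = 1.5
x=7: ŷ = 2.5·7 = 17.5; r = 18 − 17.5 = 0.5
x=8: ŷ = 2.5·8 = 20; r = 19 − 20 = -1
x=9: ŷ = 2.5·9 = 22.5; r = 20.5 − 22.5 = -2
x=10: ŷ = 2.5·10 = 25; r = 27 − 25 = 2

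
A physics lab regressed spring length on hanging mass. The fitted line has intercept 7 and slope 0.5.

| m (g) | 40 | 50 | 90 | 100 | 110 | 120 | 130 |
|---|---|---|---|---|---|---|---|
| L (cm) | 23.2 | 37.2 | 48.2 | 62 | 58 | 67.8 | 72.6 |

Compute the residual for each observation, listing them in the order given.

-3.8, 5.2, -3.8, 5, -4, 0.8, 0.6

m=40: L̂ = 7 + 0.5·40 = 27; r = 23.2 − 27 = -3.8
m=50: L̂ = 7 + 0.5·50 = 32; r = 37.2 − 32 = 5.2
m=90: L̂ = 7 + 0.5·90 = 52; r = 48.2 − 52 = -3.8
m=100: L̂ = 7 + 0.5·100 = 57; r = 62 − 57 = 5
m=110: L̂ = 7 + 0.5·110 = 62; r = 58 − 62 = -4
m=120: L̂ = 7 + 0.5·120 = 67; r = 67.8 − 67 = 0.8
m=130: L̂ = 7 + 0.5·130 = 72; r = 72.6 − 72 = 0.6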